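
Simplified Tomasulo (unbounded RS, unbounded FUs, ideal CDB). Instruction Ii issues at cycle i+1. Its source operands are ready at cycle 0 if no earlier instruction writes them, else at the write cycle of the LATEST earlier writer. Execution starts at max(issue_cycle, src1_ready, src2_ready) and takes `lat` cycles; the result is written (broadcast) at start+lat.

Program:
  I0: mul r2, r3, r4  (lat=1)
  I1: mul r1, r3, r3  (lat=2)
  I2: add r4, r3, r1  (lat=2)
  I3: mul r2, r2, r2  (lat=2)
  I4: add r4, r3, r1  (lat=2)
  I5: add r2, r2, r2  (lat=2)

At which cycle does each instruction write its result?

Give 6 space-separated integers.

I0 mul r2: issue@1 deps=(None,None) exec_start@1 write@2
I1 mul r1: issue@2 deps=(None,None) exec_start@2 write@4
I2 add r4: issue@3 deps=(None,1) exec_start@4 write@6
I3 mul r2: issue@4 deps=(0,0) exec_start@4 write@6
I4 add r4: issue@5 deps=(None,1) exec_start@5 write@7
I5 add r2: issue@6 deps=(3,3) exec_start@6 write@8

Answer: 2 4 6 6 7 8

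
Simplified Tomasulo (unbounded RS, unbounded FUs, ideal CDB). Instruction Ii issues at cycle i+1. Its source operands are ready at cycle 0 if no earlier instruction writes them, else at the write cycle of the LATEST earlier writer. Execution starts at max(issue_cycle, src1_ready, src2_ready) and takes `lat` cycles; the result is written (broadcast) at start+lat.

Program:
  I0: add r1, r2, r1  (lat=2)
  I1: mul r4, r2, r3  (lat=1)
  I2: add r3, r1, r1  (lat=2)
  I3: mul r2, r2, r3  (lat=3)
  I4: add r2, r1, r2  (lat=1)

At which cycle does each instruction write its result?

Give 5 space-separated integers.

I0 add r1: issue@1 deps=(None,None) exec_start@1 write@3
I1 mul r4: issue@2 deps=(None,None) exec_start@2 write@3
I2 add r3: issue@3 deps=(0,0) exec_start@3 write@5
I3 mul r2: issue@4 deps=(None,2) exec_start@5 write@8
I4 add r2: issue@5 deps=(0,3) exec_start@8 write@9

Answer: 3 3 5 8 9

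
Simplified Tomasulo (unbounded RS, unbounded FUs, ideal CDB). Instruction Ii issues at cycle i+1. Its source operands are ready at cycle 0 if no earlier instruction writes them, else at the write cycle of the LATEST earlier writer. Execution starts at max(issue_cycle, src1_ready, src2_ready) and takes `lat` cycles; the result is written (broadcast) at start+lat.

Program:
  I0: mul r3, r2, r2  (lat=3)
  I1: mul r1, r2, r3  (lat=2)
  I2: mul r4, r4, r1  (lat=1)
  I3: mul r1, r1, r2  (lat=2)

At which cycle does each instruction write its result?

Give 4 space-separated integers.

I0 mul r3: issue@1 deps=(None,None) exec_start@1 write@4
I1 mul r1: issue@2 deps=(None,0) exec_start@4 write@6
I2 mul r4: issue@3 deps=(None,1) exec_start@6 write@7
I3 mul r1: issue@4 deps=(1,None) exec_start@6 write@8

Answer: 4 6 7 8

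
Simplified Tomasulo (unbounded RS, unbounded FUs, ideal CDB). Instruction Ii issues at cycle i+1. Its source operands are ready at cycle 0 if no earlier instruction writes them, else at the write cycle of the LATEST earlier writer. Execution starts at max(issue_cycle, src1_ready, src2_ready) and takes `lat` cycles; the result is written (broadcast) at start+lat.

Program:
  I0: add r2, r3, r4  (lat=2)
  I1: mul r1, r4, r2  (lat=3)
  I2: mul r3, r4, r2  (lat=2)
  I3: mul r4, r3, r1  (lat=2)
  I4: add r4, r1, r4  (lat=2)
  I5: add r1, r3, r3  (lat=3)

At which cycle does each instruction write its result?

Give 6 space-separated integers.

I0 add r2: issue@1 deps=(None,None) exec_start@1 write@3
I1 mul r1: issue@2 deps=(None,0) exec_start@3 write@6
I2 mul r3: issue@3 deps=(None,0) exec_start@3 write@5
I3 mul r4: issue@4 deps=(2,1) exec_start@6 write@8
I4 add r4: issue@5 deps=(1,3) exec_start@8 write@10
I5 add r1: issue@6 deps=(2,2) exec_start@6 write@9

Answer: 3 6 5 8 10 9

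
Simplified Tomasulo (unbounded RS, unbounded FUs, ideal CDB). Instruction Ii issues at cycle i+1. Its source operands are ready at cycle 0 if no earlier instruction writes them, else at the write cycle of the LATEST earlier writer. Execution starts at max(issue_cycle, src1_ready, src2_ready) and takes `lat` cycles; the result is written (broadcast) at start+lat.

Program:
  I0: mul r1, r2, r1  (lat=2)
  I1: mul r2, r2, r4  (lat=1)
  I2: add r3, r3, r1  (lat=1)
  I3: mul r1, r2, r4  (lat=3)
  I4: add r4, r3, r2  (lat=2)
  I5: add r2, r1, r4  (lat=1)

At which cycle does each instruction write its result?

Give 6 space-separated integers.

I0 mul r1: issue@1 deps=(None,None) exec_start@1 write@3
I1 mul r2: issue@2 deps=(None,None) exec_start@2 write@3
I2 add r3: issue@3 deps=(None,0) exec_start@3 write@4
I3 mul r1: issue@4 deps=(1,None) exec_start@4 write@7
I4 add r4: issue@5 deps=(2,1) exec_start@5 write@7
I5 add r2: issue@6 deps=(3,4) exec_start@7 write@8

Answer: 3 3 4 7 7 8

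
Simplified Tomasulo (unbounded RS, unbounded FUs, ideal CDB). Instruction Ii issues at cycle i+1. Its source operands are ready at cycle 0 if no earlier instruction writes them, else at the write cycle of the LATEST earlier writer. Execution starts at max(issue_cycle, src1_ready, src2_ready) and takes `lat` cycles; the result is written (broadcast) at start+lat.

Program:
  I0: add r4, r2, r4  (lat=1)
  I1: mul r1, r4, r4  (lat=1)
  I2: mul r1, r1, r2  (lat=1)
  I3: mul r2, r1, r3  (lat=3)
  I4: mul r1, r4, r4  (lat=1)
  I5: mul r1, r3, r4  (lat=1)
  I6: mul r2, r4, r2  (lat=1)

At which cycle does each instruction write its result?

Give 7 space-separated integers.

I0 add r4: issue@1 deps=(None,None) exec_start@1 write@2
I1 mul r1: issue@2 deps=(0,0) exec_start@2 write@3
I2 mul r1: issue@3 deps=(1,None) exec_start@3 write@4
I3 mul r2: issue@4 deps=(2,None) exec_start@4 write@7
I4 mul r1: issue@5 deps=(0,0) exec_start@5 write@6
I5 mul r1: issue@6 deps=(None,0) exec_start@6 write@7
I6 mul r2: issue@7 deps=(0,3) exec_start@7 write@8

Answer: 2 3 4 7 6 7 8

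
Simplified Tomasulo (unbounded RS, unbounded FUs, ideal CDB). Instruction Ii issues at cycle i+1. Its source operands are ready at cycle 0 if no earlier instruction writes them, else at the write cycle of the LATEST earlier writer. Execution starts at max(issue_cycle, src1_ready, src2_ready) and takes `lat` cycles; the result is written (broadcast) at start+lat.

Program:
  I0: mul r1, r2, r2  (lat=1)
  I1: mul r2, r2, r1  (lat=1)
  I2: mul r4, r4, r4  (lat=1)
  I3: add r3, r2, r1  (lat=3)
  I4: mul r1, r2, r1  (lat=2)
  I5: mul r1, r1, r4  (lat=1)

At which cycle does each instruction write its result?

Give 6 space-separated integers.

Answer: 2 3 4 7 7 8

Derivation:
I0 mul r1: issue@1 deps=(None,None) exec_start@1 write@2
I1 mul r2: issue@2 deps=(None,0) exec_start@2 write@3
I2 mul r4: issue@3 deps=(None,None) exec_start@3 write@4
I3 add r3: issue@4 deps=(1,0) exec_start@4 write@7
I4 mul r1: issue@5 deps=(1,0) exec_start@5 write@7
I5 mul r1: issue@6 deps=(4,2) exec_start@7 write@8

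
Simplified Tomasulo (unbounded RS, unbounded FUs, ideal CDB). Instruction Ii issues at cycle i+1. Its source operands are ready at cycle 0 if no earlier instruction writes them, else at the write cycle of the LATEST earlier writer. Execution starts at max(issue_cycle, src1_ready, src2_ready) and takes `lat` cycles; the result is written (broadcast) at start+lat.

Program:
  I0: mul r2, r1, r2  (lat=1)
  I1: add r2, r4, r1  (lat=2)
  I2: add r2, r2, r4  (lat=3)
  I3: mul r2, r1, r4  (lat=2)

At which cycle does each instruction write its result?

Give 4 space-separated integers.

Answer: 2 4 7 6

Derivation:
I0 mul r2: issue@1 deps=(None,None) exec_start@1 write@2
I1 add r2: issue@2 deps=(None,None) exec_start@2 write@4
I2 add r2: issue@3 deps=(1,None) exec_start@4 write@7
I3 mul r2: issue@4 deps=(None,None) exec_start@4 write@6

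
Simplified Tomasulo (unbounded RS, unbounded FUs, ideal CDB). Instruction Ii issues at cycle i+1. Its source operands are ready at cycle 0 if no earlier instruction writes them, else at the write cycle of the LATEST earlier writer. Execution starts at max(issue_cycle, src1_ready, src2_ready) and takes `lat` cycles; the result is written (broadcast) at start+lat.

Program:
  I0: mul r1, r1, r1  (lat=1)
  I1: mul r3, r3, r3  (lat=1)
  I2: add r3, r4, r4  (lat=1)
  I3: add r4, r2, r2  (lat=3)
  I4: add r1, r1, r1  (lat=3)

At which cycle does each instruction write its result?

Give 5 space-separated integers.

I0 mul r1: issue@1 deps=(None,None) exec_start@1 write@2
I1 mul r3: issue@2 deps=(None,None) exec_start@2 write@3
I2 add r3: issue@3 deps=(None,None) exec_start@3 write@4
I3 add r4: issue@4 deps=(None,None) exec_start@4 write@7
I4 add r1: issue@5 deps=(0,0) exec_start@5 write@8

Answer: 2 3 4 7 8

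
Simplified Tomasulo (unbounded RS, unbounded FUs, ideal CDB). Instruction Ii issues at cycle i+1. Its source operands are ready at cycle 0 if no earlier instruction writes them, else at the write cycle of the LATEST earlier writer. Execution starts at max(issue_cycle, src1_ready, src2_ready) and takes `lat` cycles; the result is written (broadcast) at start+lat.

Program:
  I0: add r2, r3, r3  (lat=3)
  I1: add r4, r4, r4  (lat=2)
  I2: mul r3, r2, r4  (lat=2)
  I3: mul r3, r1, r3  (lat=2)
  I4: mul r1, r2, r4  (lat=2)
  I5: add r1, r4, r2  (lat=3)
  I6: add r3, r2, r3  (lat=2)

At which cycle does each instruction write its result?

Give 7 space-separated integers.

Answer: 4 4 6 8 7 9 10

Derivation:
I0 add r2: issue@1 deps=(None,None) exec_start@1 write@4
I1 add r4: issue@2 deps=(None,None) exec_start@2 write@4
I2 mul r3: issue@3 deps=(0,1) exec_start@4 write@6
I3 mul r3: issue@4 deps=(None,2) exec_start@6 write@8
I4 mul r1: issue@5 deps=(0,1) exec_start@5 write@7
I5 add r1: issue@6 deps=(1,0) exec_start@6 write@9
I6 add r3: issue@7 deps=(0,3) exec_start@8 write@10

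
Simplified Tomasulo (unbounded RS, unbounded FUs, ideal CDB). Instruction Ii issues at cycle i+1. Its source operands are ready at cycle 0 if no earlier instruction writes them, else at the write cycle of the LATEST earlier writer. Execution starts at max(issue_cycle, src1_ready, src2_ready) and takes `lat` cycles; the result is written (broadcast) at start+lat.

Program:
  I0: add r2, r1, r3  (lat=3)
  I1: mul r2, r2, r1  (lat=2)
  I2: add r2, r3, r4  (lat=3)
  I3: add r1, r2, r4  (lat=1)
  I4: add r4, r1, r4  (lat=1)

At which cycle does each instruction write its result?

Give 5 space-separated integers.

Answer: 4 6 6 7 8

Derivation:
I0 add r2: issue@1 deps=(None,None) exec_start@1 write@4
I1 mul r2: issue@2 deps=(0,None) exec_start@4 write@6
I2 add r2: issue@3 deps=(None,None) exec_start@3 write@6
I3 add r1: issue@4 deps=(2,None) exec_start@6 write@7
I4 add r4: issue@5 deps=(3,None) exec_start@7 write@8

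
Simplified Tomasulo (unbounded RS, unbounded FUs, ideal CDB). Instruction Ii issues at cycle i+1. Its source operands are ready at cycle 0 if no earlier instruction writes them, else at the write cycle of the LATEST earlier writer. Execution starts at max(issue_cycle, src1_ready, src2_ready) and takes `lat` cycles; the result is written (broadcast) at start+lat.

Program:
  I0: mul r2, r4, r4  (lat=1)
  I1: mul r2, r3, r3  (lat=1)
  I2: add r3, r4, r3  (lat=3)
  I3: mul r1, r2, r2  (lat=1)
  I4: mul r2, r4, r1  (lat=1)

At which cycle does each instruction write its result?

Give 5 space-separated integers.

I0 mul r2: issue@1 deps=(None,None) exec_start@1 write@2
I1 mul r2: issue@2 deps=(None,None) exec_start@2 write@3
I2 add r3: issue@3 deps=(None,None) exec_start@3 write@6
I3 mul r1: issue@4 deps=(1,1) exec_start@4 write@5
I4 mul r2: issue@5 deps=(None,3) exec_start@5 write@6

Answer: 2 3 6 5 6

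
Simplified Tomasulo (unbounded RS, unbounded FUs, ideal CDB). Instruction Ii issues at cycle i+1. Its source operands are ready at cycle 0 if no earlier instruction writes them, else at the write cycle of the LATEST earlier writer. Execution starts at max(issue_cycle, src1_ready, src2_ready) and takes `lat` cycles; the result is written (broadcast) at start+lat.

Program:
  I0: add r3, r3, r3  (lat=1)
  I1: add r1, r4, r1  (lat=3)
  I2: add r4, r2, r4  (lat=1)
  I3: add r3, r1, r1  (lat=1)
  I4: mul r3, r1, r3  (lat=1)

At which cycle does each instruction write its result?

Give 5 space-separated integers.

Answer: 2 5 4 6 7

Derivation:
I0 add r3: issue@1 deps=(None,None) exec_start@1 write@2
I1 add r1: issue@2 deps=(None,None) exec_start@2 write@5
I2 add r4: issue@3 deps=(None,None) exec_start@3 write@4
I3 add r3: issue@4 deps=(1,1) exec_start@5 write@6
I4 mul r3: issue@5 deps=(1,3) exec_start@6 write@7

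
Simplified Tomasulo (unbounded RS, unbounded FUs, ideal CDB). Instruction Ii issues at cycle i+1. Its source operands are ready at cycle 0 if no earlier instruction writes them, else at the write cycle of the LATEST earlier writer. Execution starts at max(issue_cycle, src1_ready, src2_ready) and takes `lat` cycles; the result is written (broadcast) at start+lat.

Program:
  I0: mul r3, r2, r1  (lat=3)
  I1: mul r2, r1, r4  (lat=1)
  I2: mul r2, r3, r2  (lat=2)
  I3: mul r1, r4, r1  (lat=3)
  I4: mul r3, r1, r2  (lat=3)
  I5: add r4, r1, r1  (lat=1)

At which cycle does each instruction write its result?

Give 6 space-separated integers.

Answer: 4 3 6 7 10 8

Derivation:
I0 mul r3: issue@1 deps=(None,None) exec_start@1 write@4
I1 mul r2: issue@2 deps=(None,None) exec_start@2 write@3
I2 mul r2: issue@3 deps=(0,1) exec_start@4 write@6
I3 mul r1: issue@4 deps=(None,None) exec_start@4 write@7
I4 mul r3: issue@5 deps=(3,2) exec_start@7 write@10
I5 add r4: issue@6 deps=(3,3) exec_start@7 write@8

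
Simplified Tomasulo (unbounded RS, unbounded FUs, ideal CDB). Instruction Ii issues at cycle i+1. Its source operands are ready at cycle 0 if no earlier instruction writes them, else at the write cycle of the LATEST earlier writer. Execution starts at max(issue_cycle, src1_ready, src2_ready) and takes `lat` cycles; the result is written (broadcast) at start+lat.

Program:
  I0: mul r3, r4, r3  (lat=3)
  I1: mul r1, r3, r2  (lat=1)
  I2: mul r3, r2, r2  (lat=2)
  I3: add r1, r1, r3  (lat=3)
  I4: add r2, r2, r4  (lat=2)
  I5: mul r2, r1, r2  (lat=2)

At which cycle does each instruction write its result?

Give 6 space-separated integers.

I0 mul r3: issue@1 deps=(None,None) exec_start@1 write@4
I1 mul r1: issue@2 deps=(0,None) exec_start@4 write@5
I2 mul r3: issue@3 deps=(None,None) exec_start@3 write@5
I3 add r1: issue@4 deps=(1,2) exec_start@5 write@8
I4 add r2: issue@5 deps=(None,None) exec_start@5 write@7
I5 mul r2: issue@6 deps=(3,4) exec_start@8 write@10

Answer: 4 5 5 8 7 10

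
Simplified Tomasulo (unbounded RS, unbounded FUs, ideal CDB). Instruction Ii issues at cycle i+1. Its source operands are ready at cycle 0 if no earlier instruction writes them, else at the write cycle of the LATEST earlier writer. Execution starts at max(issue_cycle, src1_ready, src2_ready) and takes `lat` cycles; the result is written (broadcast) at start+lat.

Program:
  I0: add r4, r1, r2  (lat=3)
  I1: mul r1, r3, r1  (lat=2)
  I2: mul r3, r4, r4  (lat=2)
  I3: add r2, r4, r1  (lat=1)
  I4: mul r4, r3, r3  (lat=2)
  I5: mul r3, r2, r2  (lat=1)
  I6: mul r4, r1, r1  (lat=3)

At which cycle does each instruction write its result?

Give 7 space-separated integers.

Answer: 4 4 6 5 8 7 10

Derivation:
I0 add r4: issue@1 deps=(None,None) exec_start@1 write@4
I1 mul r1: issue@2 deps=(None,None) exec_start@2 write@4
I2 mul r3: issue@3 deps=(0,0) exec_start@4 write@6
I3 add r2: issue@4 deps=(0,1) exec_start@4 write@5
I4 mul r4: issue@5 deps=(2,2) exec_start@6 write@8
I5 mul r3: issue@6 deps=(3,3) exec_start@6 write@7
I6 mul r4: issue@7 deps=(1,1) exec_start@7 write@10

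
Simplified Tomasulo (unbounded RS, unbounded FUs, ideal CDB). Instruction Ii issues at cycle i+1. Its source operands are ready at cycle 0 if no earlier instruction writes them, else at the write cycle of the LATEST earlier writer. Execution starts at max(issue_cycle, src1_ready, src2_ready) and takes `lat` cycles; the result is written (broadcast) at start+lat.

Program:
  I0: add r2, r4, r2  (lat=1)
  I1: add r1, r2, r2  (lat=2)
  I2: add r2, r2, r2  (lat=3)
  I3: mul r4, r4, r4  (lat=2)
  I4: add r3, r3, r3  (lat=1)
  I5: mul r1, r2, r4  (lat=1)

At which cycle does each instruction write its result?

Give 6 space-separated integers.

Answer: 2 4 6 6 6 7

Derivation:
I0 add r2: issue@1 deps=(None,None) exec_start@1 write@2
I1 add r1: issue@2 deps=(0,0) exec_start@2 write@4
I2 add r2: issue@3 deps=(0,0) exec_start@3 write@6
I3 mul r4: issue@4 deps=(None,None) exec_start@4 write@6
I4 add r3: issue@5 deps=(None,None) exec_start@5 write@6
I5 mul r1: issue@6 deps=(2,3) exec_start@6 write@7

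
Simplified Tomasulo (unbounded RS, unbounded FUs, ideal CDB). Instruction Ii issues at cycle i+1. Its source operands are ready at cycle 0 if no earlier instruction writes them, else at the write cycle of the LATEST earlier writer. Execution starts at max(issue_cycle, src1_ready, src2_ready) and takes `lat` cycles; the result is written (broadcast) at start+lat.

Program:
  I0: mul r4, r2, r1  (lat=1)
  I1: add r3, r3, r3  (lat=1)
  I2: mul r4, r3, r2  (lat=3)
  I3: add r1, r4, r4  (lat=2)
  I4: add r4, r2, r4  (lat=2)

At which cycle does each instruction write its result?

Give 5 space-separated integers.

Answer: 2 3 6 8 8

Derivation:
I0 mul r4: issue@1 deps=(None,None) exec_start@1 write@2
I1 add r3: issue@2 deps=(None,None) exec_start@2 write@3
I2 mul r4: issue@3 deps=(1,None) exec_start@3 write@6
I3 add r1: issue@4 deps=(2,2) exec_start@6 write@8
I4 add r4: issue@5 deps=(None,2) exec_start@6 write@8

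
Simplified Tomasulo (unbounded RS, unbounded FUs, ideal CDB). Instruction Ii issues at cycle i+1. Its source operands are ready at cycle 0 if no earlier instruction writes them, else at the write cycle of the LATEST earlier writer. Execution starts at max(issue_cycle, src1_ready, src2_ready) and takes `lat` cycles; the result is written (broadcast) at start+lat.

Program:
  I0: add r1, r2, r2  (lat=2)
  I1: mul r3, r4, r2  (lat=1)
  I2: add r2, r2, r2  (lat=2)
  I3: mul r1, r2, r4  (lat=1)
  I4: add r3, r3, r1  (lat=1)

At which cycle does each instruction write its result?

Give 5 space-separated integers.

I0 add r1: issue@1 deps=(None,None) exec_start@1 write@3
I1 mul r3: issue@2 deps=(None,None) exec_start@2 write@3
I2 add r2: issue@3 deps=(None,None) exec_start@3 write@5
I3 mul r1: issue@4 deps=(2,None) exec_start@5 write@6
I4 add r3: issue@5 deps=(1,3) exec_start@6 write@7

Answer: 3 3 5 6 7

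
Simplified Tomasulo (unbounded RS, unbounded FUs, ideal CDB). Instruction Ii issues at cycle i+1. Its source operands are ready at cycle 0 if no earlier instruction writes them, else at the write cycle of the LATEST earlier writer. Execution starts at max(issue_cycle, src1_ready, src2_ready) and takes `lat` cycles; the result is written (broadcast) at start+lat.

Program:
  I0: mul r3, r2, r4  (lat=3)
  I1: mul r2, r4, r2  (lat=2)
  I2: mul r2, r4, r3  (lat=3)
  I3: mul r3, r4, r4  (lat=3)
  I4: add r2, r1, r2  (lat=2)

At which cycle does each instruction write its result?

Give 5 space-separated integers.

Answer: 4 4 7 7 9

Derivation:
I0 mul r3: issue@1 deps=(None,None) exec_start@1 write@4
I1 mul r2: issue@2 deps=(None,None) exec_start@2 write@4
I2 mul r2: issue@3 deps=(None,0) exec_start@4 write@7
I3 mul r3: issue@4 deps=(None,None) exec_start@4 write@7
I4 add r2: issue@5 deps=(None,2) exec_start@7 write@9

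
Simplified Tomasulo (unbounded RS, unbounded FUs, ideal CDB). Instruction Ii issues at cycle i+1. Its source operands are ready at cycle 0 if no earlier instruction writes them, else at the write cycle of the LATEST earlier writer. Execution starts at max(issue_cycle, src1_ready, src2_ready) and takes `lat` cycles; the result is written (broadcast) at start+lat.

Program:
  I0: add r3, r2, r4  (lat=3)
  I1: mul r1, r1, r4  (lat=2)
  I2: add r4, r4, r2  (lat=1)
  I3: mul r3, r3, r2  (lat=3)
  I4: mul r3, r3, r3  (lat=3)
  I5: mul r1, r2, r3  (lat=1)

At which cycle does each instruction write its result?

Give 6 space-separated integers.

I0 add r3: issue@1 deps=(None,None) exec_start@1 write@4
I1 mul r1: issue@2 deps=(None,None) exec_start@2 write@4
I2 add r4: issue@3 deps=(None,None) exec_start@3 write@4
I3 mul r3: issue@4 deps=(0,None) exec_start@4 write@7
I4 mul r3: issue@5 deps=(3,3) exec_start@7 write@10
I5 mul r1: issue@6 deps=(None,4) exec_start@10 write@11

Answer: 4 4 4 7 10 11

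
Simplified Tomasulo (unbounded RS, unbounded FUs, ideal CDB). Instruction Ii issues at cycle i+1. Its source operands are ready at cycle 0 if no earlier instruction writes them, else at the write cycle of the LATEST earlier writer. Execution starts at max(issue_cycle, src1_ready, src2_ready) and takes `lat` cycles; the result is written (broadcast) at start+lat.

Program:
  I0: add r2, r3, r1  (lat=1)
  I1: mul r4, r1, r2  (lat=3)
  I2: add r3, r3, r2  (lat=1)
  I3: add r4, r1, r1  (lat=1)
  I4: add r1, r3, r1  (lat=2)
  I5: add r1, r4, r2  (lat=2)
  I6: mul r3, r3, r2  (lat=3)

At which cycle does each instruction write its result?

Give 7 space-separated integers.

I0 add r2: issue@1 deps=(None,None) exec_start@1 write@2
I1 mul r4: issue@2 deps=(None,0) exec_start@2 write@5
I2 add r3: issue@3 deps=(None,0) exec_start@3 write@4
I3 add r4: issue@4 deps=(None,None) exec_start@4 write@5
I4 add r1: issue@5 deps=(2,None) exec_start@5 write@7
I5 add r1: issue@6 deps=(3,0) exec_start@6 write@8
I6 mul r3: issue@7 deps=(2,0) exec_start@7 write@10

Answer: 2 5 4 5 7 8 10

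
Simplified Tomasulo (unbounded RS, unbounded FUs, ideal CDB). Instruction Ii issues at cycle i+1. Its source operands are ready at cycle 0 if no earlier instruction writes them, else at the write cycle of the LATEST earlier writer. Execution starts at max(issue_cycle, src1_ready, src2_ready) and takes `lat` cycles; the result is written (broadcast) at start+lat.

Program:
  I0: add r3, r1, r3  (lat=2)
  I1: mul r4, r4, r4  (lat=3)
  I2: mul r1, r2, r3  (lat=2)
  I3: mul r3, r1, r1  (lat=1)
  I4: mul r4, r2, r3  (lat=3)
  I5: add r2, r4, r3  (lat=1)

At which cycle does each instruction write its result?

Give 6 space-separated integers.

I0 add r3: issue@1 deps=(None,None) exec_start@1 write@3
I1 mul r4: issue@2 deps=(None,None) exec_start@2 write@5
I2 mul r1: issue@3 deps=(None,0) exec_start@3 write@5
I3 mul r3: issue@4 deps=(2,2) exec_start@5 write@6
I4 mul r4: issue@5 deps=(None,3) exec_start@6 write@9
I5 add r2: issue@6 deps=(4,3) exec_start@9 write@10

Answer: 3 5 5 6 9 10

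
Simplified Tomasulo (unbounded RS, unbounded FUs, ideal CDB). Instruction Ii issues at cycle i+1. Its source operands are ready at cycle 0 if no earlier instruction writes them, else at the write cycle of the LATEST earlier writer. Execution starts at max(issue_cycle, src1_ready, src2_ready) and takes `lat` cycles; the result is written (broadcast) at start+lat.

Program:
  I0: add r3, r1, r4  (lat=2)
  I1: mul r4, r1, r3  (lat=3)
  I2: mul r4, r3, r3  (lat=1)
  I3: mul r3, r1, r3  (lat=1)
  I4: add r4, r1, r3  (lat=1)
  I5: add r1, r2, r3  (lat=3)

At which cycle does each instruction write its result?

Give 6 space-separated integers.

Answer: 3 6 4 5 6 9

Derivation:
I0 add r3: issue@1 deps=(None,None) exec_start@1 write@3
I1 mul r4: issue@2 deps=(None,0) exec_start@3 write@6
I2 mul r4: issue@3 deps=(0,0) exec_start@3 write@4
I3 mul r3: issue@4 deps=(None,0) exec_start@4 write@5
I4 add r4: issue@5 deps=(None,3) exec_start@5 write@6
I5 add r1: issue@6 deps=(None,3) exec_start@6 write@9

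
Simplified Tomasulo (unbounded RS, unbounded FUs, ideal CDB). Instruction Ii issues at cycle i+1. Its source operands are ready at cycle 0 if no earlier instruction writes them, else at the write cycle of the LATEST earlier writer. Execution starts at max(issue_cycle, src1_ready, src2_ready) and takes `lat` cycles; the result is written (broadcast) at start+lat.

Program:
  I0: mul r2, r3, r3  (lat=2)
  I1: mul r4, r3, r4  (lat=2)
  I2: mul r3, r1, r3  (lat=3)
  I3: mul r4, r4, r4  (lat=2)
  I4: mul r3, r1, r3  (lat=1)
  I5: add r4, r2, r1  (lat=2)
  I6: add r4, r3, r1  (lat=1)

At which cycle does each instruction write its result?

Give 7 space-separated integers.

Answer: 3 4 6 6 7 8 8

Derivation:
I0 mul r2: issue@1 deps=(None,None) exec_start@1 write@3
I1 mul r4: issue@2 deps=(None,None) exec_start@2 write@4
I2 mul r3: issue@3 deps=(None,None) exec_start@3 write@6
I3 mul r4: issue@4 deps=(1,1) exec_start@4 write@6
I4 mul r3: issue@5 deps=(None,2) exec_start@6 write@7
I5 add r4: issue@6 deps=(0,None) exec_start@6 write@8
I6 add r4: issue@7 deps=(4,None) exec_start@7 write@8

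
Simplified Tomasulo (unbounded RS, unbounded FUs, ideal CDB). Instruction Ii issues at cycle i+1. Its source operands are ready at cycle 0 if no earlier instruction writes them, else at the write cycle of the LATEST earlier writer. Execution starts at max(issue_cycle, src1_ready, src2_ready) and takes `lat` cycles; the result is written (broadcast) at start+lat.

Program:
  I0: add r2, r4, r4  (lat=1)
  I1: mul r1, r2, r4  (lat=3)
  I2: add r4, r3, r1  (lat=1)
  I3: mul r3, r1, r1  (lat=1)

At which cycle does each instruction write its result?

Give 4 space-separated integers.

I0 add r2: issue@1 deps=(None,None) exec_start@1 write@2
I1 mul r1: issue@2 deps=(0,None) exec_start@2 write@5
I2 add r4: issue@3 deps=(None,1) exec_start@5 write@6
I3 mul r3: issue@4 deps=(1,1) exec_start@5 write@6

Answer: 2 5 6 6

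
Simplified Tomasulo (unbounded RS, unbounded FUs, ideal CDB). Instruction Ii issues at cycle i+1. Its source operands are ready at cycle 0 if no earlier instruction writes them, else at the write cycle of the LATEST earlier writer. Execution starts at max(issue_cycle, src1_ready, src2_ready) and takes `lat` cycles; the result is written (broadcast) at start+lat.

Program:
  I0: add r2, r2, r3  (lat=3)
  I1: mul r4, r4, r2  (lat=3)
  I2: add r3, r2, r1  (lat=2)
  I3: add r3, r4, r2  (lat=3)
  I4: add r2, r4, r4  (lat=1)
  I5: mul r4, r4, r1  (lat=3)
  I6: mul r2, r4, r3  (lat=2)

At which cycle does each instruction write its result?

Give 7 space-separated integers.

Answer: 4 7 6 10 8 10 12

Derivation:
I0 add r2: issue@1 deps=(None,None) exec_start@1 write@4
I1 mul r4: issue@2 deps=(None,0) exec_start@4 write@7
I2 add r3: issue@3 deps=(0,None) exec_start@4 write@6
I3 add r3: issue@4 deps=(1,0) exec_start@7 write@10
I4 add r2: issue@5 deps=(1,1) exec_start@7 write@8
I5 mul r4: issue@6 deps=(1,None) exec_start@7 write@10
I6 mul r2: issue@7 deps=(5,3) exec_start@10 write@12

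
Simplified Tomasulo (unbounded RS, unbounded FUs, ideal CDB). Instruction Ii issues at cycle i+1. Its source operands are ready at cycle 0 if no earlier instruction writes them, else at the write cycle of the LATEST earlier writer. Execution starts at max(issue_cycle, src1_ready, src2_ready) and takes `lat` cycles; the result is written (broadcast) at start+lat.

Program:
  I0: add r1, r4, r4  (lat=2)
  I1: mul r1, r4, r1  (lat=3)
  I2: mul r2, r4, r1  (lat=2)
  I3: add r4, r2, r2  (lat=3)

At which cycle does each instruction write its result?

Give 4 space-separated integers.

I0 add r1: issue@1 deps=(None,None) exec_start@1 write@3
I1 mul r1: issue@2 deps=(None,0) exec_start@3 write@6
I2 mul r2: issue@3 deps=(None,1) exec_start@6 write@8
I3 add r4: issue@4 deps=(2,2) exec_start@8 write@11

Answer: 3 6 8 11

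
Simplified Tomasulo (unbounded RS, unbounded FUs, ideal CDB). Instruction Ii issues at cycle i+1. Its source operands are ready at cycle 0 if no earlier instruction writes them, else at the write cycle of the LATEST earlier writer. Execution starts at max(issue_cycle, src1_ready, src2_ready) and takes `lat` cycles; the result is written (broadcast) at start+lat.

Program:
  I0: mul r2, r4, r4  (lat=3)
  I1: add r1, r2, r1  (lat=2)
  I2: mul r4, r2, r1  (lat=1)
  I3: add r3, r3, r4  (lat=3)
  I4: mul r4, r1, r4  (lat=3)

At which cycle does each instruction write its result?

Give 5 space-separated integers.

I0 mul r2: issue@1 deps=(None,None) exec_start@1 write@4
I1 add r1: issue@2 deps=(0,None) exec_start@4 write@6
I2 mul r4: issue@3 deps=(0,1) exec_start@6 write@7
I3 add r3: issue@4 deps=(None,2) exec_start@7 write@10
I4 mul r4: issue@5 deps=(1,2) exec_start@7 write@10

Answer: 4 6 7 10 10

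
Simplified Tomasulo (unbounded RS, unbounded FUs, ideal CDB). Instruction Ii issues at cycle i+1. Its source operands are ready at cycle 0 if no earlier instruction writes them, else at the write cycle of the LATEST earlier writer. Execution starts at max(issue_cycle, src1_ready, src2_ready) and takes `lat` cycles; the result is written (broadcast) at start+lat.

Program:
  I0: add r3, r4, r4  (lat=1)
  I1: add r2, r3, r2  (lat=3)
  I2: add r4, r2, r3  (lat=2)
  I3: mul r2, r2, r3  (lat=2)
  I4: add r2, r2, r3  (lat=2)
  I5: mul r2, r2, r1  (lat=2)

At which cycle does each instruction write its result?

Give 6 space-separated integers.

I0 add r3: issue@1 deps=(None,None) exec_start@1 write@2
I1 add r2: issue@2 deps=(0,None) exec_start@2 write@5
I2 add r4: issue@3 deps=(1,0) exec_start@5 write@7
I3 mul r2: issue@4 deps=(1,0) exec_start@5 write@7
I4 add r2: issue@5 deps=(3,0) exec_start@7 write@9
I5 mul r2: issue@6 deps=(4,None) exec_start@9 write@11

Answer: 2 5 7 7 9 11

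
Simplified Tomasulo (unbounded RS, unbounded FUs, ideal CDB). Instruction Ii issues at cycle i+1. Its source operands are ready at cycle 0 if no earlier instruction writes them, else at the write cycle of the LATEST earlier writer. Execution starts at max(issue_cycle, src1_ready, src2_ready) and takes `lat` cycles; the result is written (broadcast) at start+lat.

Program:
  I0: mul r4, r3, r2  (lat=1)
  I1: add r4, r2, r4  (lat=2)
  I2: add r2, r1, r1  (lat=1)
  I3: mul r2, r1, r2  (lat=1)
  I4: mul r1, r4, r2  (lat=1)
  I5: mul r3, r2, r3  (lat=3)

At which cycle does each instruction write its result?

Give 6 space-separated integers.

I0 mul r4: issue@1 deps=(None,None) exec_start@1 write@2
I1 add r4: issue@2 deps=(None,0) exec_start@2 write@4
I2 add r2: issue@3 deps=(None,None) exec_start@3 write@4
I3 mul r2: issue@4 deps=(None,2) exec_start@4 write@5
I4 mul r1: issue@5 deps=(1,3) exec_start@5 write@6
I5 mul r3: issue@6 deps=(3,None) exec_start@6 write@9

Answer: 2 4 4 5 6 9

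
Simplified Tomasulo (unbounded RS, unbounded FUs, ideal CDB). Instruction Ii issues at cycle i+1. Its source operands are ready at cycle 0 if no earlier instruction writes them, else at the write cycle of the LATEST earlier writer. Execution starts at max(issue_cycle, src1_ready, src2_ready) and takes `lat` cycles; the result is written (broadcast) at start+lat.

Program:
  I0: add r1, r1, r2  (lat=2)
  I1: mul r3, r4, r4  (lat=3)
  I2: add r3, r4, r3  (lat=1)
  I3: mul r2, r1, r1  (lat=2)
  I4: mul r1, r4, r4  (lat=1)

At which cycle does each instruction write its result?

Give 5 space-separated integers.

I0 add r1: issue@1 deps=(None,None) exec_start@1 write@3
I1 mul r3: issue@2 deps=(None,None) exec_start@2 write@5
I2 add r3: issue@3 deps=(None,1) exec_start@5 write@6
I3 mul r2: issue@4 deps=(0,0) exec_start@4 write@6
I4 mul r1: issue@5 deps=(None,None) exec_start@5 write@6

Answer: 3 5 6 6 6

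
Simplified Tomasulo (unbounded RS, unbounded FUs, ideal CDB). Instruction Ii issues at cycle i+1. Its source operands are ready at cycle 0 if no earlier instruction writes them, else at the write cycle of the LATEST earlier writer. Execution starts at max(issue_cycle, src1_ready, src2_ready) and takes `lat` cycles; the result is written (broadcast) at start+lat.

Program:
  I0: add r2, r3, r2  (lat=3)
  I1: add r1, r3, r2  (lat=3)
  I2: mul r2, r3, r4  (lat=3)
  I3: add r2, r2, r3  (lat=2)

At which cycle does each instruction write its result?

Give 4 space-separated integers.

Answer: 4 7 6 8

Derivation:
I0 add r2: issue@1 deps=(None,None) exec_start@1 write@4
I1 add r1: issue@2 deps=(None,0) exec_start@4 write@7
I2 mul r2: issue@3 deps=(None,None) exec_start@3 write@6
I3 add r2: issue@4 deps=(2,None) exec_start@6 write@8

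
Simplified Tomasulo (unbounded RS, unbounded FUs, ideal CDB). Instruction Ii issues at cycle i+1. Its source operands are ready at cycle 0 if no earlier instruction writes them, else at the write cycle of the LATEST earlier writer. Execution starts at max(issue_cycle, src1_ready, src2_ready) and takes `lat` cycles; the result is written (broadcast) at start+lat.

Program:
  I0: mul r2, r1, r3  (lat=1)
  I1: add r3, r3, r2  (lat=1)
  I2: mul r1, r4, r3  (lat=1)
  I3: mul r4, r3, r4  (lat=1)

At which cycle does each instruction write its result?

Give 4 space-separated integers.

Answer: 2 3 4 5

Derivation:
I0 mul r2: issue@1 deps=(None,None) exec_start@1 write@2
I1 add r3: issue@2 deps=(None,0) exec_start@2 write@3
I2 mul r1: issue@3 deps=(None,1) exec_start@3 write@4
I3 mul r4: issue@4 deps=(1,None) exec_start@4 write@5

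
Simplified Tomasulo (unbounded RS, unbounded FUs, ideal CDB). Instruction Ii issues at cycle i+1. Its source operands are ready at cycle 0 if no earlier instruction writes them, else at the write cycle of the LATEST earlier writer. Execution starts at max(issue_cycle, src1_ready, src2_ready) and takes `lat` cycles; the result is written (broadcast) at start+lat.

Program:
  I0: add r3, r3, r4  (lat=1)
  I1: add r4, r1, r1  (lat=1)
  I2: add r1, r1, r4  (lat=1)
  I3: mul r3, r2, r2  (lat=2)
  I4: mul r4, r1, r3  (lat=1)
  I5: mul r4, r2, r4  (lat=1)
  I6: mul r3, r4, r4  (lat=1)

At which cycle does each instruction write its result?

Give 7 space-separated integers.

I0 add r3: issue@1 deps=(None,None) exec_start@1 write@2
I1 add r4: issue@2 deps=(None,None) exec_start@2 write@3
I2 add r1: issue@3 deps=(None,1) exec_start@3 write@4
I3 mul r3: issue@4 deps=(None,None) exec_start@4 write@6
I4 mul r4: issue@5 deps=(2,3) exec_start@6 write@7
I5 mul r4: issue@6 deps=(None,4) exec_start@7 write@8
I6 mul r3: issue@7 deps=(5,5) exec_start@8 write@9

Answer: 2 3 4 6 7 8 9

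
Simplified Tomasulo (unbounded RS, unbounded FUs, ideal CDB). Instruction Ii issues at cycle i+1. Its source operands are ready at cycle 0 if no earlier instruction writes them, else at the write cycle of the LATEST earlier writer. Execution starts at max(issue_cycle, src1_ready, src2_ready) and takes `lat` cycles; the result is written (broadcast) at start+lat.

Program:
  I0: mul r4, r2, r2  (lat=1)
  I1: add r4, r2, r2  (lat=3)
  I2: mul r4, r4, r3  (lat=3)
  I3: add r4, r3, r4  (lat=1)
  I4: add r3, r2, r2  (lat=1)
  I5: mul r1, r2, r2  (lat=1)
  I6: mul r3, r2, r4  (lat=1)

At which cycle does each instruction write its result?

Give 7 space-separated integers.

Answer: 2 5 8 9 6 7 10

Derivation:
I0 mul r4: issue@1 deps=(None,None) exec_start@1 write@2
I1 add r4: issue@2 deps=(None,None) exec_start@2 write@5
I2 mul r4: issue@3 deps=(1,None) exec_start@5 write@8
I3 add r4: issue@4 deps=(None,2) exec_start@8 write@9
I4 add r3: issue@5 deps=(None,None) exec_start@5 write@6
I5 mul r1: issue@6 deps=(None,None) exec_start@6 write@7
I6 mul r3: issue@7 deps=(None,3) exec_start@9 write@10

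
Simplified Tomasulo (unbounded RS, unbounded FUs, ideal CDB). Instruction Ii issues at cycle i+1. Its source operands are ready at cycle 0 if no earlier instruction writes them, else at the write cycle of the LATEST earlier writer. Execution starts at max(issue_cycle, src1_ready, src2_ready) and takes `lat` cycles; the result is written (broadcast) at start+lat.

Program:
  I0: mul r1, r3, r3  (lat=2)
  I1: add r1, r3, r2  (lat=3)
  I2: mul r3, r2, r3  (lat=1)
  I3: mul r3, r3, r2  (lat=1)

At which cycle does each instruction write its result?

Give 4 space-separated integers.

Answer: 3 5 4 5

Derivation:
I0 mul r1: issue@1 deps=(None,None) exec_start@1 write@3
I1 add r1: issue@2 deps=(None,None) exec_start@2 write@5
I2 mul r3: issue@3 deps=(None,None) exec_start@3 write@4
I3 mul r3: issue@4 deps=(2,None) exec_start@4 write@5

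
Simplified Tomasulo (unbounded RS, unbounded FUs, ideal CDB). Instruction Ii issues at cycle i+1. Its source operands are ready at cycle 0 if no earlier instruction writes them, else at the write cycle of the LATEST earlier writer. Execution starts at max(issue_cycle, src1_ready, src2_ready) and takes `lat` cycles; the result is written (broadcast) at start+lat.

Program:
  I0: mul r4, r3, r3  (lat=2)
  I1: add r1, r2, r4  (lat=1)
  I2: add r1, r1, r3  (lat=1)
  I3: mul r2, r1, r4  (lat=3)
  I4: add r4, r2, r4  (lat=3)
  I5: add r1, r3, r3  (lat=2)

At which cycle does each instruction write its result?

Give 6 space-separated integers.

I0 mul r4: issue@1 deps=(None,None) exec_start@1 write@3
I1 add r1: issue@2 deps=(None,0) exec_start@3 write@4
I2 add r1: issue@3 deps=(1,None) exec_start@4 write@5
I3 mul r2: issue@4 deps=(2,0) exec_start@5 write@8
I4 add r4: issue@5 deps=(3,0) exec_start@8 write@11
I5 add r1: issue@6 deps=(None,None) exec_start@6 write@8

Answer: 3 4 5 8 11 8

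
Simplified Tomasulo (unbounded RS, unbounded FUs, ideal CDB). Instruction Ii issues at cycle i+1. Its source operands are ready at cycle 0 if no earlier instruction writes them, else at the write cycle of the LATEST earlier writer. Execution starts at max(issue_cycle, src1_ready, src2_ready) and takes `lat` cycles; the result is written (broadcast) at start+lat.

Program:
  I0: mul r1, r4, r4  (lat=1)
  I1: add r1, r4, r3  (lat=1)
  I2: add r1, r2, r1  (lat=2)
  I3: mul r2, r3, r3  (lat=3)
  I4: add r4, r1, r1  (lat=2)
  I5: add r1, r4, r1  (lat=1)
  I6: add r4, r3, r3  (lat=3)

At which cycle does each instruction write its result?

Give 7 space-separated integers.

Answer: 2 3 5 7 7 8 10

Derivation:
I0 mul r1: issue@1 deps=(None,None) exec_start@1 write@2
I1 add r1: issue@2 deps=(None,None) exec_start@2 write@3
I2 add r1: issue@3 deps=(None,1) exec_start@3 write@5
I3 mul r2: issue@4 deps=(None,None) exec_start@4 write@7
I4 add r4: issue@5 deps=(2,2) exec_start@5 write@7
I5 add r1: issue@6 deps=(4,2) exec_start@7 write@8
I6 add r4: issue@7 deps=(None,None) exec_start@7 write@10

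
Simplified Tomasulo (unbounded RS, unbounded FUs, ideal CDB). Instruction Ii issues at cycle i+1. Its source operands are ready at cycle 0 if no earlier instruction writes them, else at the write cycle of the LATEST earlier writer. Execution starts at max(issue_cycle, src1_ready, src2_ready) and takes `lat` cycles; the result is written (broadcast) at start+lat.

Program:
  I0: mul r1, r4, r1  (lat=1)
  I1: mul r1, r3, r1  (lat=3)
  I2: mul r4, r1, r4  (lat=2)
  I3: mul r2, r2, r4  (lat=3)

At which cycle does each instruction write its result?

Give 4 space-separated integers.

I0 mul r1: issue@1 deps=(None,None) exec_start@1 write@2
I1 mul r1: issue@2 deps=(None,0) exec_start@2 write@5
I2 mul r4: issue@3 deps=(1,None) exec_start@5 write@7
I3 mul r2: issue@4 deps=(None,2) exec_start@7 write@10

Answer: 2 5 7 10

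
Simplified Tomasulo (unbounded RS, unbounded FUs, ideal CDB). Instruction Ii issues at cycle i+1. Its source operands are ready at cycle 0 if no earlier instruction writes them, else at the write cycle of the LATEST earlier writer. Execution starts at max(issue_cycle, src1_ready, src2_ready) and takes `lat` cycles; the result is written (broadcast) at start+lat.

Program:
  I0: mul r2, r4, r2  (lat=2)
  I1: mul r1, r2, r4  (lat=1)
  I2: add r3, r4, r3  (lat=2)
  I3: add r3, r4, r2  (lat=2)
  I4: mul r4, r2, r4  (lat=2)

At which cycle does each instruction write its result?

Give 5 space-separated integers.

I0 mul r2: issue@1 deps=(None,None) exec_start@1 write@3
I1 mul r1: issue@2 deps=(0,None) exec_start@3 write@4
I2 add r3: issue@3 deps=(None,None) exec_start@3 write@5
I3 add r3: issue@4 deps=(None,0) exec_start@4 write@6
I4 mul r4: issue@5 deps=(0,None) exec_start@5 write@7

Answer: 3 4 5 6 7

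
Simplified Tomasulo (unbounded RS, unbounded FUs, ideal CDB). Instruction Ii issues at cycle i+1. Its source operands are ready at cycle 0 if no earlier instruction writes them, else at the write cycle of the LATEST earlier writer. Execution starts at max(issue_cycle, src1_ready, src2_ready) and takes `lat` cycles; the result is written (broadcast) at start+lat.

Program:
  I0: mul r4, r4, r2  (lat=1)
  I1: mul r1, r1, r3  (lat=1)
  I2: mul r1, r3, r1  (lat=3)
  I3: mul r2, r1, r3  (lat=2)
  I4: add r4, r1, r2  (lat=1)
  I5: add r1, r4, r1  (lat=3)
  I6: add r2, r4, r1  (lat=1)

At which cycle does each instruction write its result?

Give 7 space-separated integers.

I0 mul r4: issue@1 deps=(None,None) exec_start@1 write@2
I1 mul r1: issue@2 deps=(None,None) exec_start@2 write@3
I2 mul r1: issue@3 deps=(None,1) exec_start@3 write@6
I3 mul r2: issue@4 deps=(2,None) exec_start@6 write@8
I4 add r4: issue@5 deps=(2,3) exec_start@8 write@9
I5 add r1: issue@6 deps=(4,2) exec_start@9 write@12
I6 add r2: issue@7 deps=(4,5) exec_start@12 write@13

Answer: 2 3 6 8 9 12 13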